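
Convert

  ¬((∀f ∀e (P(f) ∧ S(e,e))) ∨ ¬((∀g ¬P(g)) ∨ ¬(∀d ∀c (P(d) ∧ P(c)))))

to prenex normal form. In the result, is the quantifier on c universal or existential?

Move each ¬ inward, flipping quantifiers it crosses:
  (∃f ∃e (¬P(f) ∨ ¬S(e,e))) ∧ ((∀g ¬P(g)) ∨ (∃d ∃c (¬P(d) ∨ ¬P(c))))
All bound variables are already distinct, so no renaming is needed.
Finally move all quantifiers to the prefix:
  ∃f ∃e ∀g ∃d ∃c ((¬P(f) ∨ ¬S(e,e)) ∧ (¬P(g) ∨ ¬P(d) ∨ ¬P(c)))
The quantifier ∀c sits under an odd number of negations, so it flips to ∃c.

existential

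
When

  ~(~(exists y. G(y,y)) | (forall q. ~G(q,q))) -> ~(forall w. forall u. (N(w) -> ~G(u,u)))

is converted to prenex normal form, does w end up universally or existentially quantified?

Eliminate → and ↔ using ¬ and ∨.
  ~~(~(exists y. G(y,y)) | (forall q. ~G(q,q))) | ~(forall w. forall u. (~N(w) | ~G(u,u)))
Move each ¬ inward, flipping quantifiers it crosses:
  (forall y. ~G(y,y)) | (forall q. ~G(q,q)) | (exists w. exists u. (N(w) & G(u,u)))
Pull the quantifiers to the front (each side's bound variable is not free in the other side):
  forall y. forall q. exists w. exists u. (~G(y,y) | ~G(q,q) | N(w) & G(u,u))
The quantifier forall w sits under an odd number of negations (counting the antecedent side of each →), so it flips to exists w.

existential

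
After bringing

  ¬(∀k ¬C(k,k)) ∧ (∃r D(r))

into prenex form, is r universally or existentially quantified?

existential

Move each ¬ inward, flipping quantifiers it crosses:
  (∃k C(k,k)) ∧ (∃r D(r))
All bound variables are already distinct, so no renaming is needed.
Pull the quantifiers to the front (each side's bound variable is not free in the other side):
  ∃k ∃r (C(k,k) ∧ D(r))
The quantifier ∃r sits under an even number of negations, so it remains existential.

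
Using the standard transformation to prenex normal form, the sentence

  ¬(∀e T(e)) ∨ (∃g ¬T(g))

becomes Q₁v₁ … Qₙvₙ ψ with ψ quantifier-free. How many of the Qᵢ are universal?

0

Drive negations inward (¬∀x A ≡ ∃x ¬A, ¬∃x A ≡ ∀x ¬A, De Morgan for ∧/∨):
  (∃e ¬T(e)) ∨ (∃g ¬T(g))
Pull the quantifiers to the front (each side's bound variable is not free in the other side):
  ∃e ∃g (¬T(e) ∨ ¬T(g))
The prefix is ∃e ∃g: 0 universal, 2 existential.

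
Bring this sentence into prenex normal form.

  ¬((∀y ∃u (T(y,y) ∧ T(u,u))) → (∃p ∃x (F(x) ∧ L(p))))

∀y ∃u ∀p ∀x (T(y,y) ∧ T(u,u) ∧ (¬F(x) ∨ ¬L(p)))

Rewrite implications/biconditionals: A → B as ¬A ∨ B.
  ¬(¬(∀y ∃u (T(y,y) ∧ T(u,u))) ∨ (∃p ∃x (F(x) ∧ L(p))))
Drive negations inward (¬∀x A ≡ ∃x ¬A, ¬∃x A ≡ ∀x ¬A, De Morgan for ∧/∨):
  (∀y ∃u (T(y,y) ∧ T(u,u))) ∧ (∀p ∀x (¬F(x) ∨ ¬L(p)))
All bound variables are already distinct, so no renaming is needed.
Pull the quantifiers to the front (each side's bound variable is not free in the other side):
  ∀y ∃u ∀p ∀x (T(y,y) ∧ T(u,u) ∧ (¬F(x) ∨ ¬L(p)))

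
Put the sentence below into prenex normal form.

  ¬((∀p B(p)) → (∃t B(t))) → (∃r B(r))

Rewrite implications/biconditionals: A → B as ¬A ∨ B.
  ¬¬(¬(∀p B(p)) ∨ (∃t B(t))) ∨ (∃r B(r))
Drive negations inward (¬∀x A ≡ ∃x ¬A, ¬∃x A ≡ ∀x ¬A, De Morgan for ∧/∨):
  (∃p ¬B(p)) ∨ (∃t B(t)) ∨ (∃r B(r))
All bound variables are already distinct, so no renaming is needed.
Finally move all quantifiers to the prefix:
  ∃p ∃t ∃r (¬B(p) ∨ B(t) ∨ B(r))

∃p ∃t ∃r (¬B(p) ∨ B(t) ∨ B(r))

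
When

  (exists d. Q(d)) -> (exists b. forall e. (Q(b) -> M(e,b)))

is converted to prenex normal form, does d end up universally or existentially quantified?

universal

Eliminate → and ↔ using ¬ and ∨.
  ~(exists d. Q(d)) | (exists b. forall e. (~Q(b) | M(e,b)))
Drive negations inward (¬∀x A ≡ ∃x ¬A, ¬∃x A ≡ ∀x ¬A, De Morgan for ∧/∨):
  (forall d. ~Q(d)) | (exists b. forall e. (~Q(b) | M(e,b)))
All bound variables are already distinct, so no renaming is needed.
Finally move all quantifiers to the prefix:
  forall d. exists b. forall e. (~Q(d) | ~Q(b) | M(e,b))
The quantifier exists d sits under an odd number of negations (counting the antecedent side of each →), so it flips to forall d.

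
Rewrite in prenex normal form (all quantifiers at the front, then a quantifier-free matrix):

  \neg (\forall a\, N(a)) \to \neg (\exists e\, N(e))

\forall a\, \forall e\, (N(a) \lor \neg N(e))

Eliminate → and ↔ using ¬ and ∨.
  \neg \neg (\forall a\, N(a)) \lor \neg (\exists e\, N(e))
Move each ¬ inward, flipping quantifiers it crosses:
  (\forall a\, N(a)) \lor (\forall e\, \neg N(e))
Pull the quantifiers to the front (each side's bound variable is not free in the other side):
  \forall a\, \forall e\, (N(a) \lor \neg N(e))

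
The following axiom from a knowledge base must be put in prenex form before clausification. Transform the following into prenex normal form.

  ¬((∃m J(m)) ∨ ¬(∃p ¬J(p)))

∀m ∃p (¬J(m) ∧ ¬J(p))

Drive negations inward (¬∀x A ≡ ∃x ¬A, ¬∃x A ≡ ∀x ¬A, De Morgan for ∧/∨):
  (∀m ¬J(m)) ∧ (∃p ¬J(p))
All bound variables are already distinct, so no renaming is needed.
Extract every quantifier outward, since the variables are now distinct and don't occur free across branches:
  ∀m ∃p (¬J(m) ∧ ¬J(p))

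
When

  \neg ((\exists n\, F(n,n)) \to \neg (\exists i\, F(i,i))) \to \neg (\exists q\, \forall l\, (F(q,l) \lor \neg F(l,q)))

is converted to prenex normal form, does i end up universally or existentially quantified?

universal

Rewrite implications/biconditionals: A → B as ¬A ∨ B.
  \neg \neg (\neg (\exists n\, F(n,n)) \lor \neg (\exists i\, F(i,i))) \lor \neg (\exists q\, \forall l\, (F(q,l) \lor \neg F(l,q)))
Push ¬ through the quantifiers and connectives to reach negation normal form:
  (\forall n\, \neg F(n,n)) \lor (\forall i\, \neg F(i,i)) \lor (\forall q\, \exists l\, (\neg F(q,l) \land F(l,q)))
All bound variables are already distinct, so no renaming is needed.
Pull the quantifiers to the front (each side's bound variable is not free in the other side):
  \forall n\, \forall i\, \forall q\, \exists l\, (\neg F(n,n) \lor \neg F(i,i) \lor \neg F(q,l) \land F(l,q))
The quantifier \exists i sits under an odd number of negations (counting the antecedent side of each →), so it flips to \forall i.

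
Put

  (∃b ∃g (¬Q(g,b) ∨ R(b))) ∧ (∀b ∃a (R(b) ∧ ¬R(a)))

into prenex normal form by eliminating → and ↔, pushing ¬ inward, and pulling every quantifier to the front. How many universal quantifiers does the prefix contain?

1

Rename bound variables to avoid capture: b↦s.
  (∃b ∃g (¬Q(g,b) ∨ R(b))) ∧ (∀s ∃a (R(s) ∧ ¬R(a)))
Extract every quantifier outward, since the variables are now distinct and don't occur free across branches:
  ∃b ∃g ∀s ∃a ((¬Q(g,b) ∨ R(b)) ∧ R(s) ∧ ¬R(a))
The prefix is ∃b ∃g ∀s ∃a: 1 universal, 3 existential.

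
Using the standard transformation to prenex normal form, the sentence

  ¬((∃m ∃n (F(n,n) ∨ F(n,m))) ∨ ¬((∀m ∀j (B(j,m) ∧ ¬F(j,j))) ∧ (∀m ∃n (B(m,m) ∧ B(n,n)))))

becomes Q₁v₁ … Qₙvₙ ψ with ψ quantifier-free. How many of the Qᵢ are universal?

Push ¬ through the quantifiers and connectives to reach negation normal form:
  (∀m ∀n (¬F(n,n) ∧ ¬F(n,m))) ∧ (∀m ∀j (B(j,m) ∧ ¬F(j,j))) ∧ (∀m ∃n (B(m,m) ∧ B(n,n)))
Give each quantifier a distinct variable: m↦x, m↦c, n↦x1.
  (∀m ∀n (¬F(n,n) ∧ ¬F(n,m))) ∧ (∀x ∀j (B(j,x) ∧ ¬F(j,j))) ∧ (∀c ∃x1 (B(c,c) ∧ B(x1,x1)))
Extract every quantifier outward, since the variables are now distinct and don't occur free across branches:
  ∀m ∀n ∀x ∀j ∀c ∃x1 (¬F(n,n) ∧ ¬F(n,m) ∧ B(j,x) ∧ ¬F(j,j) ∧ B(c,c) ∧ B(x1,x1))
The prefix is ∀m ∀n ∀x ∀j ∀c ∃x1: 5 universal, 1 existential.

5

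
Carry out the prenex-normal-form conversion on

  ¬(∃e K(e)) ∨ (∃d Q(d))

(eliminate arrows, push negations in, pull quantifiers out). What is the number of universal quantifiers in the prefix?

Drive negations inward (¬∀x A ≡ ∃x ¬A, ¬∃x A ≡ ∀x ¬A, De Morgan for ∧/∨):
  (∀e ¬K(e)) ∨ (∃d Q(d))
Pull the quantifiers to the front (each side's bound variable is not free in the other side):
  ∀e ∃d (¬K(e) ∨ Q(d))
The prefix is ∀e ∃d: 1 universal, 1 existential.

1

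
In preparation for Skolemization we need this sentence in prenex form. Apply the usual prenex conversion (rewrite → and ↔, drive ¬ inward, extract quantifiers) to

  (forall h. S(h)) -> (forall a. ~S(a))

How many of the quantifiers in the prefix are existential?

Eliminate → and ↔ using ¬ and ∨.
  ~(forall h. S(h)) | (forall a. ~S(a))
Drive negations inward (¬∀x A ≡ ∃x ¬A, ¬∃x A ≡ ∀x ¬A, De Morgan for ∧/∨):
  (exists h. ~S(h)) | (forall a. ~S(a))
Pull the quantifiers to the front (each side's bound variable is not free in the other side):
  exists h. forall a. (~S(h) | ~S(a))
The prefix is exists h forall a: 1 universal, 1 existential.

1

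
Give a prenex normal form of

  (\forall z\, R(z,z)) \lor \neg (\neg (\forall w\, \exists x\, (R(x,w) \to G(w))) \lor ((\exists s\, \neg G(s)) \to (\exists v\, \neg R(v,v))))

First replace A → B with ¬A ∨ B.
  (\forall z\, R(z,z)) \lor \neg (\neg (\forall w\, \exists x\, (\neg R(x,w) \lor G(w))) \lor \neg (\exists s\, \neg G(s)) \lor (\exists v\, \neg R(v,v)))
Push ¬ through the quantifiers and connectives to reach negation normal form:
  (\forall z\, R(z,z)) \lor (\forall w\, \exists x\, (\neg R(x,w) \lor G(w))) \land (\exists s\, \neg G(s)) \land (\forall v\, R(v,v))
All bound variables are already distinct, so no renaming is needed.
Pull the quantifiers to the front (each side's bound variable is not free in the other side):
  \forall z\, \forall w\, \exists x\, \exists s\, \forall v\, (R(z,z) \lor (\neg R(x,w) \lor G(w)) \land \neg G(s) \land R(v,v))

\forall z\, \forall w\, \exists x\, \exists s\, \forall v\, (R(z,z) \lor (\neg R(x,w) \lor G(w)) \land \neg G(s) \land R(v,v))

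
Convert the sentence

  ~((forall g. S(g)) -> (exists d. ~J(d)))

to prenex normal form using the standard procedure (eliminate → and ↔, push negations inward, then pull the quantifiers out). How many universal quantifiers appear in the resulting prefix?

Eliminate → and ↔ using ¬ and ∨.
  ~(~(forall g. S(g)) | (exists d. ~J(d)))
Move each ¬ inward, flipping quantifiers it crosses:
  (forall g. S(g)) & (forall d. J(d))
Pull the quantifiers to the front (each side's bound variable is not free in the other side):
  forall g. forall d. (S(g) & J(d))
The prefix is forall g forall d: 2 universal, 0 existential.

2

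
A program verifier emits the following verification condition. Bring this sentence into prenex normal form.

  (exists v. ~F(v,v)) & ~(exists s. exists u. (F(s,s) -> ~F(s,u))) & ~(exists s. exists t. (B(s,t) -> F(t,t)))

exists v. forall s. forall u. forall x1. forall t. (~F(v,v) & F(s,s) & F(s,u) & B(x1,t) & ~F(t,t))

Rewrite implications/biconditionals: A → B as ¬A ∨ B.
  (exists v. ~F(v,v)) & ~(exists s. exists u. (~F(s,s) | ~F(s,u))) & ~(exists s. exists t. (~B(s,t) | F(t,t)))
Drive negations inward (¬∀x A ≡ ∃x ¬A, ¬∃x A ≡ ∀x ¬A, De Morgan for ∧/∨):
  (exists v. ~F(v,v)) & (forall s. forall u. (F(s,s) & F(s,u))) & (forall s. forall t. (B(s,t) & ~F(t,t)))
Give each quantifier a distinct variable: s↦x1.
  (exists v. ~F(v,v)) & (forall s. forall u. (F(s,s) & F(s,u))) & (forall x1. forall t. (B(x1,t) & ~F(t,t)))
Extract every quantifier outward, since the variables are now distinct and don't occur free across branches:
  exists v. forall s. forall u. forall x1. forall t. (~F(v,v) & F(s,s) & F(s,u) & B(x1,t) & ~F(t,t))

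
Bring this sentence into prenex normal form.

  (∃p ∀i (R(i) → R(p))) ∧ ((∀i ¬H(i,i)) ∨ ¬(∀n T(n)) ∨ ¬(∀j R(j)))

Eliminate → and ↔ using ¬ and ∨.
  (∃p ∀i (¬R(i) ∨ R(p))) ∧ ((∀i ¬H(i,i)) ∨ ¬(∀n T(n)) ∨ ¬(∀j R(j)))
Drive negations inward (¬∀x A ≡ ∃x ¬A, ¬∃x A ≡ ∀x ¬A, De Morgan for ∧/∨):
  (∃p ∀i (¬R(i) ∨ R(p))) ∧ ((∀i ¬H(i,i)) ∨ (∃n ¬T(n)) ∨ (∃j ¬R(j)))
Standardize variables apart so no two quantifiers bind the same name: i↦y1.
  (∃p ∀i (¬R(i) ∨ R(p))) ∧ ((∀y1 ¬H(y1,y1)) ∨ (∃n ¬T(n)) ∨ (∃j ¬R(j)))
Finally move all quantifiers to the prefix:
  ∃p ∀i ∀y1 ∃n ∃j ((¬R(i) ∨ R(p)) ∧ (¬H(y1,y1) ∨ ¬T(n) ∨ ¬R(j)))

∃p ∀i ∀y1 ∃n ∃j ((¬R(i) ∨ R(p)) ∧ (¬H(y1,y1) ∨ ¬T(n) ∨ ¬R(j)))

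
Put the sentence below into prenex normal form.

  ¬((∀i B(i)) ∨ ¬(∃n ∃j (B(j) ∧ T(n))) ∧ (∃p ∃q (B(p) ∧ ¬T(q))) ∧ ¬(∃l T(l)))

Move each ¬ inward, flipping quantifiers it crosses:
  (∃i ¬B(i)) ∧ ((∃n ∃j (B(j) ∧ T(n))) ∨ (∀p ∀q (¬B(p) ∨ T(q))) ∨ (∃l T(l)))
Pull the quantifiers to the front (each side's bound variable is not free in the other side):
  ∃i ∃n ∃j ∀p ∀q ∃l (¬B(i) ∧ (B(j) ∧ T(n) ∨ ¬B(p) ∨ T(q) ∨ T(l)))

∃i ∃n ∃j ∀p ∀q ∃l (¬B(i) ∧ (B(j) ∧ T(n) ∨ ¬B(p) ∨ T(q) ∨ T(l)))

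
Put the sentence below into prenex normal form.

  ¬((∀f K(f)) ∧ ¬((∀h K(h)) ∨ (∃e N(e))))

∃f ∀h ∃e (¬K(f) ∨ K(h) ∨ N(e))

Push ¬ through the quantifiers and connectives to reach negation normal form:
  (∃f ¬K(f)) ∨ (∀h K(h)) ∨ (∃e N(e))
Extract every quantifier outward, since the variables are now distinct and don't occur free across branches:
  ∃f ∀h ∃e (¬K(f) ∨ K(h) ∨ N(e))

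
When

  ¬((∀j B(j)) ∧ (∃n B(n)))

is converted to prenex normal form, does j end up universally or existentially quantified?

existential

Move each ¬ inward, flipping quantifiers it crosses:
  (∃j ¬B(j)) ∨ (∀n ¬B(n))
All bound variables are already distinct, so no renaming is needed.
Pull the quantifiers to the front (each side's bound variable is not free in the other side):
  ∃j ∀n (¬B(j) ∨ ¬B(n))
The quantifier ∀j sits under an odd number of negations, so it flips to ∃j.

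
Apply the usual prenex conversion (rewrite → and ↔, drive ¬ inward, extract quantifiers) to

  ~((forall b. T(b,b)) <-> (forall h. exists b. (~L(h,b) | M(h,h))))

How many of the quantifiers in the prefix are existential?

Eliminate → and ↔ using ¬ and ∨; A ↔ B as (¬A ∨ B) ∧ (¬B ∨ A).
  ~((~(forall b. T(b,b)) | (forall h. exists b. (~L(h,b) | M(h,h)))) & (~(forall h. exists b. (~L(h,b) | M(h,h))) | (forall b. T(b,b))))
Push ¬ through the quantifiers and connectives to reach negation normal form:
  (forall b. T(b,b)) & (exists h. forall b. (L(h,b) & ~M(h,h))) | (forall h. exists b. (~L(h,b) | M(h,h))) & (exists b. ~T(b,b))
Standardize variables apart so no two quantifiers bind the same name: b↦v, h↦v1, b↦x, b↦c.
  (forall b. T(b,b)) & (exists h. forall v. (L(h,v) & ~M(h,h))) | (forall v1. exists x. (~L(v1,x) | M(v1,v1))) & (exists c. ~T(c,c))
Pull the quantifiers to the front (each side's bound variable is not free in the other side):
  forall b. exists h. forall v. forall v1. exists x. exists c. (T(b,b) & L(h,v) & ~M(h,h) | (~L(v1,x) | M(v1,v1)) & ~T(c,c))
The prefix is forall b exists h forall v forall v1 exists x exists c: 3 universal, 3 existential.

3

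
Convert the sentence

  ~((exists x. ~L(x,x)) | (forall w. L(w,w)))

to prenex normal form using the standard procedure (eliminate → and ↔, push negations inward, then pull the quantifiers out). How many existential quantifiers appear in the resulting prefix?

Move each ¬ inward, flipping quantifiers it crosses:
  (forall x. L(x,x)) & (exists w. ~L(w,w))
All bound variables are already distinct, so no renaming is needed.
Finally move all quantifiers to the prefix:
  forall x. exists w. (L(x,x) & ~L(w,w))
The prefix is forall x exists w: 1 universal, 1 existential.

1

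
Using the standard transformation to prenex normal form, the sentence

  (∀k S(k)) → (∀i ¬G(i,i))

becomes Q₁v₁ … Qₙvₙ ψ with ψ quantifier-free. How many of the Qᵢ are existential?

1

First replace A → B with ¬A ∨ B.
  ¬(∀k S(k)) ∨ (∀i ¬G(i,i))
Drive negations inward (¬∀x A ≡ ∃x ¬A, ¬∃x A ≡ ∀x ¬A, De Morgan for ∧/∨):
  (∃k ¬S(k)) ∨ (∀i ¬G(i,i))
All bound variables are already distinct, so no renaming is needed.
Pull the quantifiers to the front (each side's bound variable is not free in the other side):
  ∃k ∀i (¬S(k) ∨ ¬G(i,i))
The prefix is ∃k ∀i: 1 universal, 1 existential.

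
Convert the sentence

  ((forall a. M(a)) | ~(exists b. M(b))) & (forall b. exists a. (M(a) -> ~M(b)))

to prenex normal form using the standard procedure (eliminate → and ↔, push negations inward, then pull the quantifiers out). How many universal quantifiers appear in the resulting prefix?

Rewrite implications/biconditionals: A → B as ¬A ∨ B.
  ((forall a. M(a)) | ~(exists b. M(b))) & (forall b. exists a. (~M(a) | ~M(b)))
Move each ¬ inward, flipping quantifiers it crosses:
  ((forall a. M(a)) | (forall b. ~M(b))) & (forall b. exists a. (~M(a) | ~M(b)))
Rename bound variables to avoid capture: b↦u1, a↦w1.
  ((forall a. M(a)) | (forall b. ~M(b))) & (forall u1. exists w1. (~M(w1) | ~M(u1)))
Pull the quantifiers to the front (each side's bound variable is not free in the other side):
  forall a. forall b. forall u1. exists w1. ((M(a) | ~M(b)) & (~M(w1) | ~M(u1)))
The prefix is forall a forall b forall u1 exists w1: 3 universal, 1 existential.

3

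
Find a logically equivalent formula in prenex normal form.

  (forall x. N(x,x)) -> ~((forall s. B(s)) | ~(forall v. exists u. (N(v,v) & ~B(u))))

Eliminate → and ↔ using ¬ and ∨.
  ~(forall x. N(x,x)) | ~((forall s. B(s)) | ~(forall v. exists u. (N(v,v) & ~B(u))))
Drive negations inward (¬∀x A ≡ ∃x ¬A, ¬∃x A ≡ ∀x ¬A, De Morgan for ∧/∨):
  (exists x. ~N(x,x)) | (exists s. ~B(s)) & (forall v. exists u. (N(v,v) & ~B(u)))
All bound variables are already distinct, so no renaming is needed.
Pull the quantifiers to the front (each side's bound variable is not free in the other side):
  exists x. exists s. forall v. exists u. (~N(x,x) | ~B(s) & N(v,v) & ~B(u))

exists x. exists s. forall v. exists u. (~N(x,x) | ~B(s) & N(v,v) & ~B(u))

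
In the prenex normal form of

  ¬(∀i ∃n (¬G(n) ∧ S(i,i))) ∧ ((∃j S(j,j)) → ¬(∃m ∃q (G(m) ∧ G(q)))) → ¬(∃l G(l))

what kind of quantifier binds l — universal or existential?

Rewrite implications/biconditionals: A → B as ¬A ∨ B.
  ¬(¬(∀i ∃n (¬G(n) ∧ S(i,i))) ∧ (¬(∃j S(j,j)) ∨ ¬(∃m ∃q (G(m) ∧ G(q))))) ∨ ¬(∃l G(l))
Drive negations inward (¬∀x A ≡ ∃x ¬A, ¬∃x A ≡ ∀x ¬A, De Morgan for ∧/∨):
  (∀i ∃n (¬G(n) ∧ S(i,i))) ∨ (∃j S(j,j)) ∧ (∃m ∃q (G(m) ∧ G(q))) ∨ (∀l ¬G(l))
Finally move all quantifiers to the prefix:
  ∀i ∃n ∃j ∃m ∃q ∀l (¬G(n) ∧ S(i,i) ∨ S(j,j) ∧ G(m) ∧ G(q) ∨ ¬G(l))
The quantifier ∃l sits under an odd number of negations (counting the antecedent side of each →), so it flips to ∀l.

universal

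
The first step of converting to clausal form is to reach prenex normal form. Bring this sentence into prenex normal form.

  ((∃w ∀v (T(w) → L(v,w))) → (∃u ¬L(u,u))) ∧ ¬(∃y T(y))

∀w ∃v ∃u ∀y ((T(w) ∧ ¬L(v,w) ∨ ¬L(u,u)) ∧ ¬T(y))

First replace A → B with ¬A ∨ B.
  (¬(∃w ∀v (¬T(w) ∨ L(v,w))) ∨ (∃u ¬L(u,u))) ∧ ¬(∃y T(y))
Drive negations inward (¬∀x A ≡ ∃x ¬A, ¬∃x A ≡ ∀x ¬A, De Morgan for ∧/∨):
  ((∀w ∃v (T(w) ∧ ¬L(v,w))) ∨ (∃u ¬L(u,u))) ∧ (∀y ¬T(y))
All bound variables are already distinct, so no renaming is needed.
Finally move all quantifiers to the prefix:
  ∀w ∃v ∃u ∀y ((T(w) ∧ ¬L(v,w) ∨ ¬L(u,u)) ∧ ¬T(y))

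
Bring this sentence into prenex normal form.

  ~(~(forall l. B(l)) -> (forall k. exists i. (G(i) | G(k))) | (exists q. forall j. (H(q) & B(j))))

Rewrite implications/biconditionals: A → B as ¬A ∨ B.
  ~(~~(forall l. B(l)) | (forall k. exists i. (G(i) | G(k))) | (exists q. forall j. (H(q) & B(j))))
Push ¬ through the quantifiers and connectives to reach negation normal form:
  (exists l. ~B(l)) & (exists k. forall i. (~G(i) & ~G(k))) & (forall q. exists j. (~H(q) | ~B(j)))
Finally move all quantifiers to the prefix:
  exists l. exists k. forall i. forall q. exists j. (~B(l) & ~G(i) & ~G(k) & (~H(q) | ~B(j)))

exists l. exists k. forall i. forall q. exists j. (~B(l) & ~G(i) & ~G(k) & (~H(q) | ~B(j)))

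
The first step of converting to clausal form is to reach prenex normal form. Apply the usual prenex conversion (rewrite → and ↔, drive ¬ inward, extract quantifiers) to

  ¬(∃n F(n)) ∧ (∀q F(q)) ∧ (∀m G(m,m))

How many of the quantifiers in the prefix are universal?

Push ¬ through the quantifiers and connectives to reach negation normal form:
  (∀n ¬F(n)) ∧ (∀q F(q)) ∧ (∀m G(m,m))
Finally move all quantifiers to the prefix:
  ∀n ∀q ∀m (¬F(n) ∧ F(q) ∧ G(m,m))
The prefix is ∀n ∀q ∀m: 3 universal, 0 existential.

3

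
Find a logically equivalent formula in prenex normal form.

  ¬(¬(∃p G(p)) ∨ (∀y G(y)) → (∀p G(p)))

Rewrite implications/biconditionals: A → B as ¬A ∨ B.
  ¬(¬(¬(∃p G(p)) ∨ (∀y G(y))) ∨ (∀p G(p)))
Push ¬ through the quantifiers and connectives to reach negation normal form:
  ((∀p ¬G(p)) ∨ (∀y G(y))) ∧ (∃p ¬G(p))
Give each quantifier a distinct variable: p↦y1.
  ((∀p ¬G(p)) ∨ (∀y G(y))) ∧ (∃y1 ¬G(y1))
Extract every quantifier outward, since the variables are now distinct and don't occur free across branches:
  ∀p ∀y ∃y1 ((¬G(p) ∨ G(y)) ∧ ¬G(y1))

∀p ∀y ∃y1 ((¬G(p) ∨ G(y)) ∧ ¬G(y1))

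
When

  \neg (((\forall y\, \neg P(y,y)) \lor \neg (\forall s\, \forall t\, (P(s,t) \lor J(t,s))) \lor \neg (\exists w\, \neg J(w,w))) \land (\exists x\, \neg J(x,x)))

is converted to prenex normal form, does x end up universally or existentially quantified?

Drive negations inward (¬∀x A ≡ ∃x ¬A, ¬∃x A ≡ ∀x ¬A, De Morgan for ∧/∨):
  (\exists y\, P(y,y)) \land (\forall s\, \forall t\, (P(s,t) \lor J(t,s))) \land (\exists w\, \neg J(w,w)) \lor (\forall x\, J(x,x))
All bound variables are already distinct, so no renaming is needed.
Pull the quantifiers to the front (each side's bound variable is not free in the other side):
  \exists y\, \forall s\, \forall t\, \exists w\, \forall x\, (P(y,y) \land (P(s,t) \lor J(t,s)) \land \neg J(w,w) \lor J(x,x))
The quantifier \exists x sits under an odd number of negations, so it flips to \forall x.

universal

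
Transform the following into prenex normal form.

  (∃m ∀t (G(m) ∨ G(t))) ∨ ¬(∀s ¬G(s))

Push ¬ through the quantifiers and connectives to reach negation normal form:
  (∃m ∀t (G(m) ∨ G(t))) ∨ (∃s G(s))
Finally move all quantifiers to the prefix:
  ∃m ∀t ∃s (G(m) ∨ G(t) ∨ G(s))

∃m ∀t ∃s (G(m) ∨ G(t) ∨ G(s))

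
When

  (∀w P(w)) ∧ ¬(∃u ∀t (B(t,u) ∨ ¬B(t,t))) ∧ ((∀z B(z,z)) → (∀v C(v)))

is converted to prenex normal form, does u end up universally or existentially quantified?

universal

Eliminate → and ↔ using ¬ and ∨.
  (∀w P(w)) ∧ ¬(∃u ∀t (B(t,u) ∨ ¬B(t,t))) ∧ (¬(∀z B(z,z)) ∨ (∀v C(v)))
Drive negations inward (¬∀x A ≡ ∃x ¬A, ¬∃x A ≡ ∀x ¬A, De Morgan for ∧/∨):
  (∀w P(w)) ∧ (∀u ∃t (¬B(t,u) ∧ B(t,t))) ∧ ((∃z ¬B(z,z)) ∨ (∀v C(v)))
All bound variables are already distinct, so no renaming is needed.
Extract every quantifier outward, since the variables are now distinct and don't occur free across branches:
  ∀w ∀u ∃t ∃z ∀v (P(w) ∧ ¬B(t,u) ∧ B(t,t) ∧ (¬B(z,z) ∨ C(v)))
The quantifier ∃u sits under an odd number of negations (counting the antecedent side of each →), so it flips to ∀u.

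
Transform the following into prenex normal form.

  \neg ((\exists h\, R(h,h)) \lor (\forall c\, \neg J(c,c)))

Move each ¬ inward, flipping quantifiers it crosses:
  (\forall h\, \neg R(h,h)) \land (\exists c\, J(c,c))
All bound variables are already distinct, so no renaming is needed.
Extract every quantifier outward, since the variables are now distinct and don't occur free across branches:
  \forall h\, \exists c\, (\neg R(h,h) \land J(c,c))

\forall h\, \exists c\, (\neg R(h,h) \land J(c,c))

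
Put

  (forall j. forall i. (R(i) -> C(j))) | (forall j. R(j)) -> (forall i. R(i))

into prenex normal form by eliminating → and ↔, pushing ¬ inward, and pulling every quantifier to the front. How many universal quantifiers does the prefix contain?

First replace A → B with ¬A ∨ B.
  ~((forall j. forall i. (~R(i) | C(j))) | (forall j. R(j))) | (forall i. R(i))
Move each ¬ inward, flipping quantifiers it crosses:
  (exists j. exists i. (R(i) & ~C(j))) & (exists j. ~R(j)) | (forall i. R(i))
Standardize variables apart so no two quantifiers bind the same name: j↦q, i↦y.
  (exists j. exists i. (R(i) & ~C(j))) & (exists q. ~R(q)) | (forall y. R(y))
Finally move all quantifiers to the prefix:
  exists j. exists i. exists q. forall y. (R(i) & ~C(j) & ~R(q) | R(y))
The prefix is exists j exists i exists q forall y: 1 universal, 3 existential.

1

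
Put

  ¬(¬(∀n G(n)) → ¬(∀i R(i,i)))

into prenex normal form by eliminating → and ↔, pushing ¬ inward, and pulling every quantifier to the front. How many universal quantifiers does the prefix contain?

First replace A → B with ¬A ∨ B.
  ¬(¬¬(∀n G(n)) ∨ ¬(∀i R(i,i)))
Move each ¬ inward, flipping quantifiers it crosses:
  (∃n ¬G(n)) ∧ (∀i R(i,i))
All bound variables are already distinct, so no renaming is needed.
Finally move all quantifiers to the prefix:
  ∃n ∀i (¬G(n) ∧ R(i,i))
The prefix is ∃n ∀i: 1 universal, 1 existential.

1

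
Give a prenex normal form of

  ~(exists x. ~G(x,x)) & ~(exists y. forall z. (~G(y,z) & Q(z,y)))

Move each ¬ inward, flipping quantifiers it crosses:
  (forall x. G(x,x)) & (forall y. exists z. (G(y,z) | ~Q(z,y)))
Pull the quantifiers to the front (each side's bound variable is not free in the other side):
  forall x. forall y. exists z. (G(x,x) & (G(y,z) | ~Q(z,y)))

forall x. forall y. exists z. (G(x,x) & (G(y,z) | ~Q(z,y)))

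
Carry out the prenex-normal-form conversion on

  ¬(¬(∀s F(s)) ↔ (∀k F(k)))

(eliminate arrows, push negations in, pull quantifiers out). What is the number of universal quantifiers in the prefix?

Rewrite implications/biconditionals: A → B as ¬A ∨ B; A ↔ B as (¬A ∨ B) ∧ (¬B ∨ A).
  ¬((¬¬(∀s F(s)) ∨ (∀k F(k))) ∧ (¬(∀k F(k)) ∨ ¬(∀s F(s))))
Move each ¬ inward, flipping quantifiers it crosses:
  (∃s ¬F(s)) ∧ (∃k ¬F(k)) ∨ (∀k F(k)) ∧ (∀s F(s))
Rename bound variables to avoid capture: k↦t, s↦v.
  (∃s ¬F(s)) ∧ (∃k ¬F(k)) ∨ (∀t F(t)) ∧ (∀v F(v))
Finally move all quantifiers to the prefix:
  ∃s ∃k ∀t ∀v (¬F(s) ∧ ¬F(k) ∨ F(t) ∧ F(v))
The prefix is ∃s ∃k ∀t ∀v: 2 universal, 2 existential.

2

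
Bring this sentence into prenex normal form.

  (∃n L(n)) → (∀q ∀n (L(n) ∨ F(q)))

Eliminate → and ↔ using ¬ and ∨.
  ¬(∃n L(n)) ∨ (∀q ∀n (L(n) ∨ F(q)))
Move each ¬ inward, flipping quantifiers it crosses:
  (∀n ¬L(n)) ∨ (∀q ∀n (L(n) ∨ F(q)))
Standardize variables apart so no two quantifiers bind the same name: n↦a.
  (∀n ¬L(n)) ∨ (∀q ∀a (L(a) ∨ F(q)))
Finally move all quantifiers to the prefix:
  ∀n ∀q ∀a (¬L(n) ∨ L(a) ∨ F(q))

∀n ∀q ∀a (¬L(n) ∨ L(a) ∨ F(q))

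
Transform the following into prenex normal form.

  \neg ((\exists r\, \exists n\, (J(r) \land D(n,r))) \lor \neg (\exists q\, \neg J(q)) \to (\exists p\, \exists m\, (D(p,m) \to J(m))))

\exists r\, \exists n\, \forall q\, \forall p\, \forall m\, ((J(r) \land D(n,r) \lor J(q)) \land D(p,m) \land \neg J(m))

Eliminate → and ↔ using ¬ and ∨.
  \neg (\neg ((\exists r\, \exists n\, (J(r) \land D(n,r))) \lor \neg (\exists q\, \neg J(q))) \lor (\exists p\, \exists m\, (\neg D(p,m) \lor J(m))))
Push ¬ through the quantifiers and connectives to reach negation normal form:
  ((\exists r\, \exists n\, (J(r) \land D(n,r))) \lor (\forall q\, J(q))) \land (\forall p\, \forall m\, (D(p,m) \land \neg J(m)))
Finally move all quantifiers to the prefix:
  \exists r\, \exists n\, \forall q\, \forall p\, \forall m\, ((J(r) \land D(n,r) \lor J(q)) \land D(p,m) \land \neg J(m))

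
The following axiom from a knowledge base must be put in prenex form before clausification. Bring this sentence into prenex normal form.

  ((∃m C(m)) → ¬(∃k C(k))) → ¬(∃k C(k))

∃m ∃k ∀c (C(m) ∧ C(k) ∨ ¬C(c))

Eliminate → and ↔ using ¬ and ∨.
  ¬(¬(∃m C(m)) ∨ ¬(∃k C(k))) ∨ ¬(∃k C(k))
Drive negations inward (¬∀x A ≡ ∃x ¬A, ¬∃x A ≡ ∀x ¬A, De Morgan for ∧/∨):
  (∃m C(m)) ∧ (∃k C(k)) ∨ (∀k ¬C(k))
Rename bound variables to avoid capture: k↦c.
  (∃m C(m)) ∧ (∃k C(k)) ∨ (∀c ¬C(c))
Extract every quantifier outward, since the variables are now distinct and don't occur free across branches:
  ∃m ∃k ∀c (C(m) ∧ C(k) ∨ ¬C(c))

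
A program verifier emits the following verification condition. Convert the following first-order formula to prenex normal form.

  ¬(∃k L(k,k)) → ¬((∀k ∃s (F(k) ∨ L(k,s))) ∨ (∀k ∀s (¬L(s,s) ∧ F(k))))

First replace A → B with ¬A ∨ B.
  ¬¬(∃k L(k,k)) ∨ ¬((∀k ∃s (F(k) ∨ L(k,s))) ∨ (∀k ∀s (¬L(s,s) ∧ F(k))))
Push ¬ through the quantifiers and connectives to reach negation normal form:
  (∃k L(k,k)) ∨ (∃k ∀s (¬F(k) ∧ ¬L(k,s))) ∧ (∃k ∃s (L(s,s) ∨ ¬F(k)))
Give each quantifier a distinct variable: k↦q, k↦x, s↦p.
  (∃k L(k,k)) ∨ (∃q ∀s (¬F(q) ∧ ¬L(q,s))) ∧ (∃x ∃p (L(p,p) ∨ ¬F(x)))
Extract every quantifier outward, since the variables are now distinct and don't occur free across branches:
  ∃k ∃q ∀s ∃x ∃p (L(k,k) ∨ ¬F(q) ∧ ¬L(q,s) ∧ (L(p,p) ∨ ¬F(x)))

∃k ∃q ∀s ∃x ∃p (L(k,k) ∨ ¬F(q) ∧ ¬L(q,s) ∧ (L(p,p) ∨ ¬F(x)))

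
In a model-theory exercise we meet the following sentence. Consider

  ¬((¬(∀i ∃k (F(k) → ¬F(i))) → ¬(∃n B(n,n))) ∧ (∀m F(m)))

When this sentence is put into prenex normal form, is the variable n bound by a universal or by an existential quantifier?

existential

First replace A → B with ¬A ∨ B.
  ¬((¬¬(∀i ∃k (¬F(k) ∨ ¬F(i))) ∨ ¬(∃n B(n,n))) ∧ (∀m F(m)))
Drive negations inward (¬∀x A ≡ ∃x ¬A, ¬∃x A ≡ ∀x ¬A, De Morgan for ∧/∨):
  (∃i ∀k (F(k) ∧ F(i))) ∧ (∃n B(n,n)) ∨ (∃m ¬F(m))
All bound variables are already distinct, so no renaming is needed.
Extract every quantifier outward, since the variables are now distinct and don't occur free across branches:
  ∃i ∀k ∃n ∃m (F(k) ∧ F(i) ∧ B(n,n) ∨ ¬F(m))
The quantifier ∃n sits under an even number of negations (counting the antecedent side of each →), so it remains existential.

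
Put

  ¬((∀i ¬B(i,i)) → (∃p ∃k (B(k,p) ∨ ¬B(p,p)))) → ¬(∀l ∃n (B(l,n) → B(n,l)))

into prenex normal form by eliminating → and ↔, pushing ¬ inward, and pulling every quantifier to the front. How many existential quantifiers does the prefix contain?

4

First replace A → B with ¬A ∨ B.
  ¬¬(¬(∀i ¬B(i,i)) ∨ (∃p ∃k (B(k,p) ∨ ¬B(p,p)))) ∨ ¬(∀l ∃n (¬B(l,n) ∨ B(n,l)))
Drive negations inward (¬∀x A ≡ ∃x ¬A, ¬∃x A ≡ ∀x ¬A, De Morgan for ∧/∨):
  (∃i B(i,i)) ∨ (∃p ∃k (B(k,p) ∨ ¬B(p,p))) ∨ (∃l ∀n (B(l,n) ∧ ¬B(n,l)))
All bound variables are already distinct, so no renaming is needed.
Extract every quantifier outward, since the variables are now distinct and don't occur free across branches:
  ∃i ∃p ∃k ∃l ∀n (B(i,i) ∨ B(k,p) ∨ ¬B(p,p) ∨ B(l,n) ∧ ¬B(n,l))
The prefix is ∃i ∃p ∃k ∃l ∀n: 1 universal, 4 existential.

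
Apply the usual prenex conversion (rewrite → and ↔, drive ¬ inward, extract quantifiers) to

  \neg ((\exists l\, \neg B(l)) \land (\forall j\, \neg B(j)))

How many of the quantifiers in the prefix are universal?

Move each ¬ inward, flipping quantifiers it crosses:
  (\forall l\, B(l)) \lor (\exists j\, B(j))
All bound variables are already distinct, so no renaming is needed.
Finally move all quantifiers to the prefix:
  \forall l\, \exists j\, (B(l) \lor B(j))
The prefix is \forall l \exists j: 1 universal, 1 existential.

1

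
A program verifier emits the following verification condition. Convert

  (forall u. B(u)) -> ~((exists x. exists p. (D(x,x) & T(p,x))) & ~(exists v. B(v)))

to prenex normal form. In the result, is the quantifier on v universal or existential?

Rewrite implications/biconditionals: A → B as ¬A ∨ B.
  ~(forall u. B(u)) | ~((exists x. exists p. (D(x,x) & T(p,x))) & ~(exists v. B(v)))
Move each ¬ inward, flipping quantifiers it crosses:
  (exists u. ~B(u)) | (forall x. forall p. (~D(x,x) | ~T(p,x))) | (exists v. B(v))
Finally move all quantifiers to the prefix:
  exists u. forall x. forall p. exists v. (~B(u) | ~D(x,x) | ~T(p,x) | B(v))
The quantifier exists v sits under an even number of negations (counting the antecedent side of each →), so it remains existential.

existential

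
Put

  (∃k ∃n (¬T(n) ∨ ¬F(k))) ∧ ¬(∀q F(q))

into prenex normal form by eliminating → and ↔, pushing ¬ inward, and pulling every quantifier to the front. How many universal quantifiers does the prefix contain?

Push ¬ through the quantifiers and connectives to reach negation normal form:
  (∃k ∃n (¬T(n) ∨ ¬F(k))) ∧ (∃q ¬F(q))
All bound variables are already distinct, so no renaming is needed.
Finally move all quantifiers to the prefix:
  ∃k ∃n ∃q ((¬T(n) ∨ ¬F(k)) ∧ ¬F(q))
The prefix is ∃k ∃n ∃q: 0 universal, 3 existential.

0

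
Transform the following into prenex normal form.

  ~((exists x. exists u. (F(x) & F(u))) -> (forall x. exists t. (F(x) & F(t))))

exists x. exists u. exists p. forall t. (F(x) & F(u) & (~F(p) | ~F(t)))

First replace A → B with ¬A ∨ B.
  ~(~(exists x. exists u. (F(x) & F(u))) | (forall x. exists t. (F(x) & F(t))))
Drive negations inward (¬∀x A ≡ ∃x ¬A, ¬∃x A ≡ ∀x ¬A, De Morgan for ∧/∨):
  (exists x. exists u. (F(x) & F(u))) & (exists x. forall t. (~F(x) | ~F(t)))
Give each quantifier a distinct variable: x↦p.
  (exists x. exists u. (F(x) & F(u))) & (exists p. forall t. (~F(p) | ~F(t)))
Pull the quantifiers to the front (each side's bound variable is not free in the other side):
  exists x. exists u. exists p. forall t. (F(x) & F(u) & (~F(p) | ~F(t)))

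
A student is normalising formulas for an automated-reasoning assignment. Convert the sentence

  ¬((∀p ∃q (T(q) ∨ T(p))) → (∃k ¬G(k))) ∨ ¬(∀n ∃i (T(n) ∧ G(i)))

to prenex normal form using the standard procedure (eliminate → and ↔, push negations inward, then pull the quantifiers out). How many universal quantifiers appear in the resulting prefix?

First replace A → B with ¬A ∨ B.
  ¬(¬(∀p ∃q (T(q) ∨ T(p))) ∨ (∃k ¬G(k))) ∨ ¬(∀n ∃i (T(n) ∧ G(i)))
Drive negations inward (¬∀x A ≡ ∃x ¬A, ¬∃x A ≡ ∀x ¬A, De Morgan for ∧/∨):
  (∀p ∃q (T(q) ∨ T(p))) ∧ (∀k G(k)) ∨ (∃n ∀i (¬T(n) ∨ ¬G(i)))
All bound variables are already distinct, so no renaming is needed.
Pull the quantifiers to the front (each side's bound variable is not free in the other side):
  ∀p ∃q ∀k ∃n ∀i ((T(q) ∨ T(p)) ∧ G(k) ∨ ¬T(n) ∨ ¬G(i))
The prefix is ∀p ∃q ∀k ∃n ∀i: 3 universal, 2 existential.

3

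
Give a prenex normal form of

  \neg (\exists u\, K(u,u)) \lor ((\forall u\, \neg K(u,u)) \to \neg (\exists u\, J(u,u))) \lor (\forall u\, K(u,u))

\forall u\, \exists x\, \forall y1\, \forall r\, (\neg K(u,u) \lor K(x,x) \lor \neg J(y1,y1) \lor K(r,r))

Eliminate → and ↔ using ¬ and ∨.
  \neg (\exists u\, K(u,u)) \lor \neg (\forall u\, \neg K(u,u)) \lor \neg (\exists u\, J(u,u)) \lor (\forall u\, K(u,u))
Move each ¬ inward, flipping quantifiers it crosses:
  (\forall u\, \neg K(u,u)) \lor (\exists u\, K(u,u)) \lor (\forall u\, \neg J(u,u)) \lor (\forall u\, K(u,u))
Give each quantifier a distinct variable: u↦x, u↦y1, u↦r.
  (\forall u\, \neg K(u,u)) \lor (\exists x\, K(x,x)) \lor (\forall y1\, \neg J(y1,y1)) \lor (\forall r\, K(r,r))
Pull the quantifiers to the front (each side's bound variable is not free in the other side):
  \forall u\, \exists x\, \forall y1\, \forall r\, (\neg K(u,u) \lor K(x,x) \lor \neg J(y1,y1) \lor K(r,r))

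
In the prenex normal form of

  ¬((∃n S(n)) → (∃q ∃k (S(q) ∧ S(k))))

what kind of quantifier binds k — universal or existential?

universal

Rewrite implications/biconditionals: A → B as ¬A ∨ B.
  ¬(¬(∃n S(n)) ∨ (∃q ∃k (S(q) ∧ S(k))))
Drive negations inward (¬∀x A ≡ ∃x ¬A, ¬∃x A ≡ ∀x ¬A, De Morgan for ∧/∨):
  (∃n S(n)) ∧ (∀q ∀k (¬S(q) ∨ ¬S(k)))
All bound variables are already distinct, so no renaming is needed.
Finally move all quantifiers to the prefix:
  ∃n ∀q ∀k (S(n) ∧ (¬S(q) ∨ ¬S(k)))
The quantifier ∃k sits under an odd number of negations (counting the antecedent side of each →), so it flips to ∀k.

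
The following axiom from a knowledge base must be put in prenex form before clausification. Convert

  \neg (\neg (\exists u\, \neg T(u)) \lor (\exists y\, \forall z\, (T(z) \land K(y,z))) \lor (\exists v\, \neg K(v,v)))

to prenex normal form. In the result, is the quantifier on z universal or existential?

Drive negations inward (¬∀x A ≡ ∃x ¬A, ¬∃x A ≡ ∀x ¬A, De Morgan for ∧/∨):
  (\exists u\, \neg T(u)) \land (\forall y\, \exists z\, (\neg T(z) \lor \neg K(y,z))) \land (\forall v\, K(v,v))
All bound variables are already distinct, so no renaming is needed.
Finally move all quantifiers to the prefix:
  \exists u\, \forall y\, \exists z\, \forall v\, (\neg T(u) \land (\neg T(z) \lor \neg K(y,z)) \land K(v,v))
The quantifier \forall z sits under an odd number of negations, so it flips to \exists z.

existential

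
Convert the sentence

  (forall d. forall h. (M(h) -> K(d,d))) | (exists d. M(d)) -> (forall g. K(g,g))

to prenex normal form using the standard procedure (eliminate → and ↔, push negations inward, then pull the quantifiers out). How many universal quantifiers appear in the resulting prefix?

2

Rewrite implications/biconditionals: A → B as ¬A ∨ B.
  ~((forall d. forall h. (~M(h) | K(d,d))) | (exists d. M(d))) | (forall g. K(g,g))
Move each ¬ inward, flipping quantifiers it crosses:
  (exists d. exists h. (M(h) & ~K(d,d))) & (forall d. ~M(d)) | (forall g. K(g,g))
Give each quantifier a distinct variable: d↦r.
  (exists d. exists h. (M(h) & ~K(d,d))) & (forall r. ~M(r)) | (forall g. K(g,g))
Extract every quantifier outward, since the variables are now distinct and don't occur free across branches:
  exists d. exists h. forall r. forall g. (M(h) & ~K(d,d) & ~M(r) | K(g,g))
The prefix is exists d exists h forall r forall g: 2 universal, 2 existential.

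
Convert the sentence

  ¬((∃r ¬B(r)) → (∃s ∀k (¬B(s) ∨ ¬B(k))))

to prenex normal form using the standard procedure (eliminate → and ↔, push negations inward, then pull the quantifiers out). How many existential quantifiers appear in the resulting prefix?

Rewrite implications/biconditionals: A → B as ¬A ∨ B.
  ¬(¬(∃r ¬B(r)) ∨ (∃s ∀k (¬B(s) ∨ ¬B(k))))
Push ¬ through the quantifiers and connectives to reach negation normal form:
  (∃r ¬B(r)) ∧ (∀s ∃k (B(s) ∧ B(k)))
Extract every quantifier outward, since the variables are now distinct and don't occur free across branches:
  ∃r ∀s ∃k (¬B(r) ∧ B(s) ∧ B(k))
The prefix is ∃r ∀s ∃k: 1 universal, 2 existential.

2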